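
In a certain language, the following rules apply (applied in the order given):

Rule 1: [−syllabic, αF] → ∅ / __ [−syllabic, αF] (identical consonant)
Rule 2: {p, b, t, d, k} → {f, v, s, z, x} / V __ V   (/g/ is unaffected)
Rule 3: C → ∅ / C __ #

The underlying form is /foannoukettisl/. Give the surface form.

Rule 1 (degemination): /nn/ is a geminate; the first /n/ deletes. /tt/ is a geminate; the first /t/ deletes. /foannoukettisl/ → foanouketisl.
Rule 2 (intervocalic spirantization): /k/ is a stop between vowels /u/ and /e/, so it spirantizes to the fricative [x]. /t/ is a stop between vowels /e/ and /i/, so it spirantizes to the fricative [s]. /foanouketisl/ → foanouxesisl.
Rule 3 (final cluster simplification): /l/ is the second consonant of a word-final cluster /sl/, so it deletes. /foanouxesisl/ → foanouxesis.

foanouxesis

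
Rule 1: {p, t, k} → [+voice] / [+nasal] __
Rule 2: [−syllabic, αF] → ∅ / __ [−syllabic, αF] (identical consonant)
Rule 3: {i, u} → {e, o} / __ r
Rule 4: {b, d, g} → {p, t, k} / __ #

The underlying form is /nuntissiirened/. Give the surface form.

Rule 1 (post-nasal voicing): /t/ is a voiceless stop immediately after the nasal /n/, so it voices to [d]. /nuntissiirened/ → nundissiirened.
Rule 2 (degemination): /ss/ is a geminate; the first /s/ deletes. /nundissiirened/ → nundisiirened.
Rule 3 (pre-rhotic lowering): /i/ is a high vowel immediately before /r/, so it lowers to [e]. /nundisiirened/ → nundisierened.
Rule 4 (final devoicing): /d/ is a voiced stop in word-final position, so it devoices to [t]. /nundisierened/ → nundisierenet.

nundisierenet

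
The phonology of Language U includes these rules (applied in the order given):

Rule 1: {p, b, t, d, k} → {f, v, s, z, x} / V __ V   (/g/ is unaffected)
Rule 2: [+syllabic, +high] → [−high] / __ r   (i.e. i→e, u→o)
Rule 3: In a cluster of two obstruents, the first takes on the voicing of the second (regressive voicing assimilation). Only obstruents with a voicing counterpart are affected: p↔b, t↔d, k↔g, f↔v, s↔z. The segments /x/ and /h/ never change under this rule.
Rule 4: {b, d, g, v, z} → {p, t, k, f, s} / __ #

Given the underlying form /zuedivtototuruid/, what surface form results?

Rule 1 (intervocalic spirantization): /d/ is a stop between vowels /e/ and /i/, so it spirantizes to the fricative [z]. /t/ is a stop between vowels /o/ and /o/, so it spirantizes to the fricative [s]. /t/ is a stop between vowels /o/ and /u/, so it spirantizes to the fricative [s]. /zuedivtototuruid/ → zuezivtososuruid.
Rule 2 (pre-rhotic lowering): /u/ is a high vowel immediately before /r/, so it lowers to [o]. /zuezivtososuruid/ → zuezivtososoruid.
Rule 3 (regressive voicing assimilation): /v/ precedes the voiceless obstruent /t/, so it devoices to [f] by assimilation. /zuezivtososoruid/ → zueziftososoruid.
Rule 4 (final devoicing): /d/ is a voiced obstruent in word-final position, so it devoices to [t]. /zueziftososoruid/ → zueziftososoruit.

zueziftososoruit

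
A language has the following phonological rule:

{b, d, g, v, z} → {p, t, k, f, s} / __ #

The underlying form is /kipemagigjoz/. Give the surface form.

Scanning /kipemagigjoz/: /g/ at position 7 is not in the conditioning environment; /g/ at position 9 is not in the conditioning environment; /z/ is a voiced obstruent in word-final position, so it devoices to [s].
Result: [kipemagigjos].

kipemagigjos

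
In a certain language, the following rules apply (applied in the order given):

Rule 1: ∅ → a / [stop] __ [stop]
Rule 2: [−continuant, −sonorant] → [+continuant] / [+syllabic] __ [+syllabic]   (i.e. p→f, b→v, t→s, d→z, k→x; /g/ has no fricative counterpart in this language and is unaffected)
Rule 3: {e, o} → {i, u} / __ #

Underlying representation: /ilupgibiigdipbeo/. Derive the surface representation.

ilufagiviigazifaveu

Rule 1 (stop-cluster a-epenthesis): /p/ and /g/ form a stop–stop cluster, so [a] is inserted between them. /g/ and /d/ form a stop–stop cluster, so [a] is inserted between them. /p/ and /b/ form a stop–stop cluster, so [a] is inserted between them. /ilupgibiigdipbeo/ → ilupagibiigadipabeo.
Rule 2 (intervocalic spirantization): /p/ is a stop between vowels /u/ and /a/, so it spirantizes to the fricative [f]. /b/ is a stop between vowels /i/ and /i/, so it spirantizes to the fricative [v]. /d/ is a stop between vowels /a/ and /i/, so it spirantizes to the fricative [z]. /p/ is a stop between vowels /i/ and /a/, so it spirantizes to the fricative [f]. /b/ is a stop between vowels /a/ and /e/, so it spirantizes to the fricative [v]. /ilupagibiigadipabeo/ → ilufagiviigazifaveo.
Rule 3 (final vowel raising): /o/ is a mid vowel in word-final position, so it raises to [u]. /ilufagiviigazifaveo/ → ilufagiviigazifaveu.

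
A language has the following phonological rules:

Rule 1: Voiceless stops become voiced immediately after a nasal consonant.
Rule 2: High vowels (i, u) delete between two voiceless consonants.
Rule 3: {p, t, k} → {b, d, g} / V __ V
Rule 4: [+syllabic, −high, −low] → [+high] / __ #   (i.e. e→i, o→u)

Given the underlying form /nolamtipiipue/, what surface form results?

Rule 1 (post-nasal voicing): /t/ is a voiceless stop immediately after the nasal /m/, so it voices to [d]. /nolamtipiipue/ → nolamdipiipue.
Rule 2 (high vowel syncope): no segment meets the environment; /nolamdipiipue/ is unchanged.
Rule 3 (intervocalic voicing): /p/ is a voiceless stop between vowels /i/ and /i/, so it voices to [b]. /p/ is a voiceless stop between vowels /i/ and /u/, so it voices to [b]. /nolamdipiipue/ → nolamdibiibue.
Rule 4 (final vowel raising): /e/ is a mid vowel in word-final position, so it raises to [i]. /nolamdibiibue/ → nolamdibiibui.

nolamdibiibui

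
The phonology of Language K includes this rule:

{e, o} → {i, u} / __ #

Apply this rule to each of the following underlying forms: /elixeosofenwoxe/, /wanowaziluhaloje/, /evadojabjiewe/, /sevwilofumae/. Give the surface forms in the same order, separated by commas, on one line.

/elixeosofenwoxe/: /e/ is a mid vowel in word-final position, so it raises to [i]. → [elixeosofenwoxi].
/wanowaziluhaloje/: /e/ is a mid vowel in word-final position, so it raises to [i]. → [wanowaziluhaloji].
/evadojabjiewe/: /e/ is a mid vowel in word-final position, so it raises to [i]. → [evadojabjiewi].
/sevwilofumae/: /e/ is a mid vowel in word-final position, so it raises to [i]. → [sevwilofumai].

elixeosofenwoxi, wanowaziluhaloji, evadojabjiewi, sevwilofumai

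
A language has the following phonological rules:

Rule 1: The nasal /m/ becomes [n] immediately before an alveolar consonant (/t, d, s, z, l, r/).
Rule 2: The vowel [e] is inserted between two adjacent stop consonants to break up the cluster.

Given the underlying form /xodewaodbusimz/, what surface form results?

Rule 1 (nasal place assimilation): /m/ precedes the alveolar consonant /z/, so it assimilates in place to [n]. /xodewaodbusimz/ → xodewaodbusinz.
Rule 2 (stop-cluster e-epenthesis): /d/ and /b/ form a stop–stop cluster, so [e] is inserted between them. /xodewaodbusinz/ → xodewaodebusinz.

xodewaodebusinz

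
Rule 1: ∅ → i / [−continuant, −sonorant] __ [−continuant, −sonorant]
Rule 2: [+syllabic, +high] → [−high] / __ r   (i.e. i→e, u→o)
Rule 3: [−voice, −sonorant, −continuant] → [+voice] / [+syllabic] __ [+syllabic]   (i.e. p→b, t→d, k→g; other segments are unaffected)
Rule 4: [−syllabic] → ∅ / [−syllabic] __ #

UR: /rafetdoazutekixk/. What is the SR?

Rule 1 (stop-cluster i-epenthesis): /t/ and /d/ form a stop–stop cluster, so [i] is inserted between them. /rafetdoazutekixk/ → rafetidoazutekixk.
Rule 2 (pre-rhotic lowering): no segment meets the environment; /rafetidoazutekixk/ is unchanged.
Rule 3 (intervocalic voicing): /t/ is a voiceless stop between vowels /e/ and /i/, so it voices to [d]. /t/ is a voiceless stop between vowels /u/ and /e/, so it voices to [d]. /k/ is a voiceless stop between vowels /e/ and /i/, so it voices to [g]. /rafetidoazutekixk/ → rafedidoazudegixk.
Rule 4 (final cluster simplification): /k/ is the second consonant of a word-final cluster /xk/, so it deletes. /rafedidoazudegixk/ → rafedidoazudegix.

rafedidoazudegix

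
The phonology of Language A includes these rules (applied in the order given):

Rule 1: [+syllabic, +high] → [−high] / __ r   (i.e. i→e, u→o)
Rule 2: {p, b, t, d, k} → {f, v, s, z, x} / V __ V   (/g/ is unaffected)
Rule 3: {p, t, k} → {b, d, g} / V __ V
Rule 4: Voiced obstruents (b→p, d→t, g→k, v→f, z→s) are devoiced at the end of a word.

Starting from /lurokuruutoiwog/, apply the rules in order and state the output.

loroxoruusoiwok

Rule 1 (pre-rhotic lowering): /u/ is a high vowel immediately before /r/, so it lowers to [o]. /u/ is a high vowel immediately before /r/, so it lowers to [o]. /lurokuruutoiwog/ → lorokoruutoiwog.
Rule 2 (intervocalic spirantization): /k/ is a stop between vowels /o/ and /o/, so it spirantizes to the fricative [x]. /t/ is a stop between vowels /u/ and /o/, so it spirantizes to the fricative [s]. /lorokoruutoiwog/ → loroxoruusoiwog.
Rule 3 (intervocalic voicing): no segment meets the environment; /loroxoruusoiwog/ is unchanged.
Rule 4 (final devoicing): /g/ is a voiced obstruent in word-final position, so it devoices to [k]. /loroxoruusoiwog/ → loroxoruusoiwok.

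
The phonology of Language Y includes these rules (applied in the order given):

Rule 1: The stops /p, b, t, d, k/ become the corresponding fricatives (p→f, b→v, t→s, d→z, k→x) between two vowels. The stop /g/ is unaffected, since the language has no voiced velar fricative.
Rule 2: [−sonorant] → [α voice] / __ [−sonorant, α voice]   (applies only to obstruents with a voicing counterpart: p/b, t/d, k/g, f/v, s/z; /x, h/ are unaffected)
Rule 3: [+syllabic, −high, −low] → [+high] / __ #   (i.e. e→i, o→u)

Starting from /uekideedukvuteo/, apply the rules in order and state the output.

Rule 1 (intervocalic spirantization): /k/ is a stop between vowels /e/ and /i/, so it spirantizes to the fricative [x]. /d/ is a stop between vowels /i/ and /e/, so it spirantizes to the fricative [z]. /d/ is a stop between vowels /e/ and /u/, so it spirantizes to the fricative [z]. /t/ is a stop between vowels /u/ and /e/, so it spirantizes to the fricative [s]. /uekideedukvuteo/ → uexizeezukvuseo.
Rule 2 (regressive voicing assimilation): /k/ precedes the voiced obstruent /v/, so it voices to [g] by assimilation. /uexizeezukvuseo/ → uexizeezugvuseo.
Rule 3 (final vowel raising): /o/ is a mid vowel in word-final position, so it raises to [u]. /uexizeezugvuseo/ → uexizeezugvuseu.

uexizeezugvuseu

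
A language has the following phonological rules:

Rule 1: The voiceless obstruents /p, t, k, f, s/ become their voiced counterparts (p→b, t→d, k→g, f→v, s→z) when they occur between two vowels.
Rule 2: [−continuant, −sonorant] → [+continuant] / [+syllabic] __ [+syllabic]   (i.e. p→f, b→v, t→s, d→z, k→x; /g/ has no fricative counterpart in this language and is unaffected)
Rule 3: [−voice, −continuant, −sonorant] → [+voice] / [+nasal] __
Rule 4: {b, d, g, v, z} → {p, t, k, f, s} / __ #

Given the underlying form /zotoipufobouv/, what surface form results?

zozoivuvovouf

Rule 1 (intervocalic voicing): /t/ is a voiceless obstruent between vowels /o/ and /o/, so it voices to [d]. /p/ is a voiceless obstruent between vowels /i/ and /u/, so it voices to [b]. /f/ is a voiceless obstruent between vowels /u/ and /o/, so it voices to [v]. /zotoipufobouv/ → zodoibuvobouv.
Rule 2 (intervocalic spirantization): /d/ is a stop between vowels /o/ and /o/, so it spirantizes to the fricative [z]. /b/ is a stop between vowels /i/ and /u/, so it spirantizes to the fricative [v]. /b/ is a stop between vowels /o/ and /o/, so it spirantizes to the fricative [v]. /zodoibuvobouv/ → zozoivuvovouv.
Rule 3 (post-nasal voicing): no segment meets the environment; /zozoivuvovouv/ is unchanged.
Rule 4 (final devoicing): /v/ is a voiced obstruent in word-final position, so it devoices to [f]. /zozoivuvovouv/ → zozoivuvovouf.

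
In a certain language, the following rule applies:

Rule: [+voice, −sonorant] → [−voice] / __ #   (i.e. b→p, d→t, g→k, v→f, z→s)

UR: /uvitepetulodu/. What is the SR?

uvitepetulodu

No segment of /uvitepetulodu/ meets the structural description of the rule, so the form surfaces unchanged.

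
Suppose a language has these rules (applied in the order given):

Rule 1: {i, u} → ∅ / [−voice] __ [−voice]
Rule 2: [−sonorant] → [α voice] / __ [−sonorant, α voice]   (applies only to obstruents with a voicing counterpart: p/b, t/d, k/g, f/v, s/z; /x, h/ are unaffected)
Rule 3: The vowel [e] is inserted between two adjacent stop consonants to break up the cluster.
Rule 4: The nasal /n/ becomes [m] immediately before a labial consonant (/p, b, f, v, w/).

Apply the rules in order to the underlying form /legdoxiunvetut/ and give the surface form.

Rule 1 (high vowel syncope): /u/ is a high vowel flanked by voiceless consonants /t/ and /t/, so it deletes. /legdoxiunvetut/ → legdoxiunvett.
Rule 2 (regressive voicing assimilation): no segment meets the environment; /legdoxiunvett/ is unchanged.
Rule 3 (stop-cluster e-epenthesis): /g/ and /d/ form a stop–stop cluster, so [e] is inserted between them. /t/ and /t/ form a stop–stop cluster, so [e] is inserted between them. /legdoxiunvett/ → legedoxiunvetet.
Rule 4 (nasal place assimilation): /n/ precedes the labial consonant /v/, so it assimilates in place to [m]. /legedoxiunvetet/ → legedoxiumvetet.

legedoxiumvetet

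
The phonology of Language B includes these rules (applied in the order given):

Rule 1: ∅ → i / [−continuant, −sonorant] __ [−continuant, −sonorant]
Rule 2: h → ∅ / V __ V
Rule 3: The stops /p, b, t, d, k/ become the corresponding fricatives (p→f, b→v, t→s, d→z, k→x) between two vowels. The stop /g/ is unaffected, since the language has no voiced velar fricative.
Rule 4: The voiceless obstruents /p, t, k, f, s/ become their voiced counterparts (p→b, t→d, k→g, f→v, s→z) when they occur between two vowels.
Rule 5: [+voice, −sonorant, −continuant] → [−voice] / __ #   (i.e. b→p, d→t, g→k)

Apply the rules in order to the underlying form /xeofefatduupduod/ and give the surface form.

xeovevazizuuvizuot

Rule 1 (stop-cluster i-epenthesis): /t/ and /d/ form a stop–stop cluster, so [i] is inserted between them. /p/ and /d/ form a stop–stop cluster, so [i] is inserted between them. /xeofefatduupduod/ → xeofefatiduupiduod.
Rule 2 (intervocalic h-deletion): no segment meets the environment; /xeofefatiduupiduod/ is unchanged.
Rule 3 (intervocalic spirantization): /t/ is a stop between vowels /a/ and /i/, so it spirantizes to the fricative [s]. /d/ is a stop between vowels /i/ and /u/, so it spirantizes to the fricative [z]. /p/ is a stop between vowels /u/ and /i/, so it spirantizes to the fricative [f]. /d/ is a stop between vowels /i/ and /u/, so it spirantizes to the fricative [z]. /xeofefatiduupiduod/ → xeofefasizuufizuod.
Rule 4 (intervocalic voicing): /f/ is a voiceless obstruent between vowels /o/ and /e/, so it voices to [v]. /f/ is a voiceless obstruent between vowels /e/ and /a/, so it voices to [v]. /s/ is a voiceless obstruent between vowels /a/ and /i/, so it voices to [z]. /f/ is a voiceless obstruent between vowels /u/ and /i/, so it voices to [v]. /xeofefasizuufizuod/ → xeovevazizuuvizuod.
Rule 5 (final devoicing): /d/ is a voiced stop in word-final position, so it devoices to [t]. /xeovevazizuuvizuod/ → xeovevazizuuvizuot.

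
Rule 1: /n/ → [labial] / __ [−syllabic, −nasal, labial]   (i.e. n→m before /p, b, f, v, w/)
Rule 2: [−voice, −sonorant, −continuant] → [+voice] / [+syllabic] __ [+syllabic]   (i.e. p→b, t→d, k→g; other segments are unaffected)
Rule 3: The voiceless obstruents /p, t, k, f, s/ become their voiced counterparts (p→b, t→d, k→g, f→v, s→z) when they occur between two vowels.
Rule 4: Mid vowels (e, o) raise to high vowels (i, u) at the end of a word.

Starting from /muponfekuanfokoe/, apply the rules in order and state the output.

Rule 1 (nasal place assimilation): /n/ precedes the labial consonant /f/, so it assimilates in place to [m]. /n/ precedes the labial consonant /f/, so it assimilates in place to [m]. /muponfekuanfokoe/ → mupomfekuamfokoe.
Rule 2 (intervocalic voicing): /p/ is a voiceless stop between vowels /u/ and /o/, so it voices to [b]. /k/ is a voiceless stop between vowels /e/ and /u/, so it voices to [g]. /k/ is a voiceless stop between vowels /o/ and /o/, so it voices to [g]. /mupomfekuamfokoe/ → mubomfeguamfogoe.
Rule 3 (intervocalic voicing): no segment meets the environment; /mubomfeguamfogoe/ is unchanged.
Rule 4 (final vowel raising): /e/ is a mid vowel in word-final position, so it raises to [i]. /mubomfeguamfogoe/ → mubomfeguamfogoi.

mubomfeguamfogoi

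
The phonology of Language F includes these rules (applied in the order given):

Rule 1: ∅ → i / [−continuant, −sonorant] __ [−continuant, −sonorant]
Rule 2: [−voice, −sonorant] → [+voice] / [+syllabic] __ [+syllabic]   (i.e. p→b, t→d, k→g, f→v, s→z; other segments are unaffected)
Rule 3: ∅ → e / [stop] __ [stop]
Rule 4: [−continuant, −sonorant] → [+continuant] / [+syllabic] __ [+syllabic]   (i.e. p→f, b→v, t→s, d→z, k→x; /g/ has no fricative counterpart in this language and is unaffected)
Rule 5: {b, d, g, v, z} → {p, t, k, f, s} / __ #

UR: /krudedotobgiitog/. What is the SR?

Rule 1 (stop-cluster i-epenthesis): /b/ and /g/ form a stop–stop cluster, so [i] is inserted between them. /krudedotobgiitog/ → krudedotobigiitog.
Rule 2 (intervocalic voicing): /t/ is a voiceless obstruent between vowels /o/ and /o/, so it voices to [d]. /t/ is a voiceless obstruent between vowels /i/ and /o/, so it voices to [d]. /krudedotobigiitog/ → krudedodobigiidog.
Rule 3 (stop-cluster e-epenthesis): no segment meets the environment; /krudedodobigiidog/ is unchanged.
Rule 4 (intervocalic spirantization): /d/ is a stop between vowels /u/ and /e/, so it spirantizes to the fricative [z]. /d/ is a stop between vowels /e/ and /o/, so it spirantizes to the fricative [z]. /d/ is a stop between vowels /o/ and /o/, so it spirantizes to the fricative [z]. /b/ is a stop between vowels /o/ and /i/, so it spirantizes to the fricative [v]. /d/ is a stop between vowels /i/ and /o/, so it spirantizes to the fricative [z]. /krudedodobigiidog/ → kruzezozovigiizog.
Rule 5 (final devoicing): /g/ is a voiced obstruent in word-final position, so it devoices to [k]. /kruzezozovigiizog/ → kruzezozovigiizok.

kruzezozovigiizok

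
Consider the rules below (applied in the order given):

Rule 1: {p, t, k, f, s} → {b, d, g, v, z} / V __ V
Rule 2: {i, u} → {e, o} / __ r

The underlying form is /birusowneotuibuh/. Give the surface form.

beruzowneoduibuh

Rule 1 (intervocalic voicing): /s/ is a voiceless obstruent between vowels /u/ and /o/, so it voices to [z]. /t/ is a voiceless obstruent between vowels /o/ and /u/, so it voices to [d]. /birusowneotuibuh/ → biruzowneoduibuh.
Rule 2 (pre-rhotic lowering): /i/ is a high vowel immediately before /r/, so it lowers to [e]. /biruzowneoduibuh/ → beruzowneoduibuh.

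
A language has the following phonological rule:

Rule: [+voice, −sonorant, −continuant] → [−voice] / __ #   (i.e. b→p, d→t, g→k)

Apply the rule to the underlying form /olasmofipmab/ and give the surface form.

olasmofipmap

/b/ is a voiced stop in word-final position, so it devoices to [p].
Surface form: [olasmofipmap].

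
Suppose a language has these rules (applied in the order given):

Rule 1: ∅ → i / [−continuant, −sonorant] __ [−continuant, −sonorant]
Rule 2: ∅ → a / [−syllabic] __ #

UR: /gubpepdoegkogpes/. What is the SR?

Rule 1 (stop-cluster i-epenthesis): /b/ and /p/ form a stop–stop cluster, so [i] is inserted between them. /p/ and /d/ form a stop–stop cluster, so [i] is inserted between them. /g/ and /k/ form a stop–stop cluster, so [i] is inserted between them. /g/ and /p/ form a stop–stop cluster, so [i] is inserted between them. /gubpepdoegkogpes/ → gubipepidoegikogipes.
Rule 2 (final a-epenthesis): the form ends in the consonant /s/, so [a] is inserted word-finally. /gubipepidoegikogipes/ → gubipepidoegikogipesa.

gubipepidoegikogipesa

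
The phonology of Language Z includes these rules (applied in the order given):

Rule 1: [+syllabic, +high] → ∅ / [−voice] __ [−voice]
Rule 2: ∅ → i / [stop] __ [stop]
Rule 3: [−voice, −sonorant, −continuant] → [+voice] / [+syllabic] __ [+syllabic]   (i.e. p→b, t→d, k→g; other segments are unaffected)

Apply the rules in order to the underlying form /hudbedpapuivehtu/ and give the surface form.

Rule 1 (high vowel syncope): no segment meets the environment; /hudbedpapuivehtu/ is unchanged.
Rule 2 (stop-cluster i-epenthesis): /d/ and /b/ form a stop–stop cluster, so [i] is inserted between them. /d/ and /p/ form a stop–stop cluster, so [i] is inserted between them. /hudbedpapuivehtu/ → hudibedipapuivehtu.
Rule 3 (intervocalic voicing): /p/ is a voiceless stop between vowels /i/ and /a/, so it voices to [b]. /p/ is a voiceless stop between vowels /a/ and /u/, so it voices to [b]. /hudibedipapuivehtu/ → hudibedibabuivehtu.

hudibedibabuivehtu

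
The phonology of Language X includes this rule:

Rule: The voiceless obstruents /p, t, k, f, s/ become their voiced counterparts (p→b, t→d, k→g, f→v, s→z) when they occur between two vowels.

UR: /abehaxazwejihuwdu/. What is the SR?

abehaxazwejihuwdu

No segment of /abehaxazwejihuwdu/ meets the structural description of the rule, so the form surfaces unchanged.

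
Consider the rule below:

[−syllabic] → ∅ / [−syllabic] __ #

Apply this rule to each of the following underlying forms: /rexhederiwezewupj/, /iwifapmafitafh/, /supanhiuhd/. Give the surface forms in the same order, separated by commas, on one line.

/rexhederiwezewupj/: /j/ is the second consonant of a word-final cluster /pj/, so it deletes. → [rexhederiwezewup].
/iwifapmafitafh/: /h/ is the second consonant of a word-final cluster /fh/, so it deletes. → [iwifapmafitaf].
/supanhiuhd/: /d/ is the second consonant of a word-final cluster /hd/, so it deletes. → [supanhiuh].

rexhederiwezewup, iwifapmafitaf, supanhiuh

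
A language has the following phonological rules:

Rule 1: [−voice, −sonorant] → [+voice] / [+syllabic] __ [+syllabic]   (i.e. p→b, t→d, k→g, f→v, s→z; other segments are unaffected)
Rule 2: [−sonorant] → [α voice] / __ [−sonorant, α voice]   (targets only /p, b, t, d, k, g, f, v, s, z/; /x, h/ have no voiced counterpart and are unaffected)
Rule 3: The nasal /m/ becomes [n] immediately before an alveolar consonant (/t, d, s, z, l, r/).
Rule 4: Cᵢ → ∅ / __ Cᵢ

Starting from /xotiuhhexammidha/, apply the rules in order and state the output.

xodiuhexamitha

Rule 1 (intervocalic voicing): /t/ is a voiceless obstruent between vowels /o/ and /i/, so it voices to [d]. /xotiuhhexammidha/ → xodiuhhexammidha.
Rule 2 (regressive voicing assimilation): /d/ precedes the voiceless obstruent /h/, so it devoices to [t] by assimilation. /xodiuhhexammidha/ → xodiuhhexammitha.
Rule 3 (nasal place assimilation): no segment meets the environment; /xodiuhhexammitha/ is unchanged.
Rule 4 (degemination): /hh/ is a geminate; the first /h/ deletes. /mm/ is a geminate; the first /m/ deletes. /xodiuhhexammitha/ → xodiuhexamitha.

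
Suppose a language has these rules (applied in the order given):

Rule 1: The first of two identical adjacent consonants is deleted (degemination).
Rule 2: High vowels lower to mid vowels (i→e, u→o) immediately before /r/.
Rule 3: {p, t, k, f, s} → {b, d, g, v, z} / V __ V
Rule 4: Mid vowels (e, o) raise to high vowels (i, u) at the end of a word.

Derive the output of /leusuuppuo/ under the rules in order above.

leuzuubuu

Rule 1 (degemination): /pp/ is a geminate; the first /p/ deletes. /leusuuppuo/ → leusuupuo.
Rule 2 (pre-rhotic lowering): no segment meets the environment; /leusuupuo/ is unchanged.
Rule 3 (intervocalic voicing): /s/ is a voiceless obstruent between vowels /u/ and /u/, so it voices to [z]. /p/ is a voiceless obstruent between vowels /u/ and /u/, so it voices to [b]. /leusuupuo/ → leuzuubuo.
Rule 4 (final vowel raising): /o/ is a mid vowel in word-final position, so it raises to [u]. /leuzuubuo/ → leuzuubuu.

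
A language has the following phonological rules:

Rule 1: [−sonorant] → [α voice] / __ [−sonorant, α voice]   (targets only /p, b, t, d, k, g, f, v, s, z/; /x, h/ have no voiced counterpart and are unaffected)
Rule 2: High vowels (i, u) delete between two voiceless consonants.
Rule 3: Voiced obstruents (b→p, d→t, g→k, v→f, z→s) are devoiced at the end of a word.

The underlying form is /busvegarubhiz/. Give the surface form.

buzvegaruphis

Rule 1 (regressive voicing assimilation): /s/ precedes the voiced obstruent /v/, so it voices to [z] by assimilation. /b/ precedes the voiceless obstruent /h/, so it devoices to [p] by assimilation. /busvegarubhiz/ → buzvegaruphiz.
Rule 2 (high vowel syncope): no segment meets the environment; /buzvegaruphiz/ is unchanged.
Rule 3 (final devoicing): /z/ is a voiced obstruent in word-final position, so it devoices to [s]. /buzvegaruphiz/ → buzvegaruphis.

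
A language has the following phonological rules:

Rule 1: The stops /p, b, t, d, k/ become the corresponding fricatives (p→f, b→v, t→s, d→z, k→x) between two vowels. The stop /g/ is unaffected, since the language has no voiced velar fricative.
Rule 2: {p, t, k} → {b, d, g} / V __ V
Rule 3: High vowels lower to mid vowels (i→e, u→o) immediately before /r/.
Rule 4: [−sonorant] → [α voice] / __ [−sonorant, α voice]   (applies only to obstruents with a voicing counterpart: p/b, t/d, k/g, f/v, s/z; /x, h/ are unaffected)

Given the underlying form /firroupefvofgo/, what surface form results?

ferroufevvovgo

Rule 1 (intervocalic spirantization): /p/ is a stop between vowels /u/ and /e/, so it spirantizes to the fricative [f]. /firroupefvofgo/ → firroufefvofgo.
Rule 2 (intervocalic voicing): no segment meets the environment; /firroufefvofgo/ is unchanged.
Rule 3 (pre-rhotic lowering): /i/ is a high vowel immediately before /r/, so it lowers to [e]. /firroufefvofgo/ → ferroufefvofgo.
Rule 4 (regressive voicing assimilation): /f/ precedes the voiced obstruent /v/, so it voices to [v] by assimilation. /f/ precedes the voiced obstruent /g/, so it voices to [v] by assimilation. /ferroufefvofgo/ → ferroufevvovgo.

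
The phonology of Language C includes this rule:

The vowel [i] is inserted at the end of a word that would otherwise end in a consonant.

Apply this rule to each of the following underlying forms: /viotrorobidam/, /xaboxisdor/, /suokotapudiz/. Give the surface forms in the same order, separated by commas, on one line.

/viotrorobidam/: the form ends in the consonant /m/, so [i] is inserted word-finally. → [viotrorobidami].
/xaboxisdor/: the form ends in the consonant /r/, so [i] is inserted word-finally. → [xaboxisdori].
/suokotapudiz/: the form ends in the consonant /z/, so [i] is inserted word-finally. → [suokotapudizi].

viotrorobidami, xaboxisdori, suokotapudizi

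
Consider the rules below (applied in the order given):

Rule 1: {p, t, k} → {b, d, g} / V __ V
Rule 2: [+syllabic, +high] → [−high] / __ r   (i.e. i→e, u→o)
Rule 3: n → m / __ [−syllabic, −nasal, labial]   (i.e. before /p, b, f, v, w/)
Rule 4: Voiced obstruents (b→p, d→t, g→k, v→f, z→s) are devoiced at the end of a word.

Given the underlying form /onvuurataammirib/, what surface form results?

omvuoradaammerip

Rule 1 (intervocalic voicing): /t/ is a voiceless stop between vowels /a/ and /a/, so it voices to [d]. /onvuurataammirib/ → onvuuradaammirib.
Rule 2 (pre-rhotic lowering): /u/ is a high vowel immediately before /r/, so it lowers to [o]. /i/ is a high vowel immediately before /r/, so it lowers to [e]. /onvuuradaammirib/ → onvuoradaammerib.
Rule 3 (nasal place assimilation): /n/ precedes the labial consonant /v/, so it assimilates in place to [m]. /onvuoradaammerib/ → omvuoradaammerib.
Rule 4 (final devoicing): /b/ is a voiced obstruent in word-final position, so it devoices to [p]. /omvuoradaammerib/ → omvuoradaammerip.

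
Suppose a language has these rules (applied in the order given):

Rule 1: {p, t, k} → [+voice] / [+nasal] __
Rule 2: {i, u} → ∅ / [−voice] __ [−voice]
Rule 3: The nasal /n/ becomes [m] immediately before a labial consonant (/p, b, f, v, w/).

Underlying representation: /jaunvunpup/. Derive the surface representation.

Rule 1 (post-nasal voicing): /p/ is a voiceless stop immediately after the nasal /n/, so it voices to [b]. /jaunvunpup/ → jaunvunbup.
Rule 2 (high vowel syncope): no segment meets the environment; /jaunvunbup/ is unchanged.
Rule 3 (nasal place assimilation): /n/ precedes the labial consonant /v/, so it assimilates in place to [m]. /n/ precedes the labial consonant /b/, so it assimilates in place to [m]. /jaunvunbup/ → jaumvumbup.

jaumvumbup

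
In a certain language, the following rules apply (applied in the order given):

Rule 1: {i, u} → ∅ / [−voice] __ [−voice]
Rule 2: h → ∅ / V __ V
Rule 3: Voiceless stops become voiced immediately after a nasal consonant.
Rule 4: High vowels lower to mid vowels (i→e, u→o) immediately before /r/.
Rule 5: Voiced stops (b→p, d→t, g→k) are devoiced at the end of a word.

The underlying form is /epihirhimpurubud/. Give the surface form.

epherhimborubut

Rule 1 (high vowel syncope): /i/ is a high vowel flanked by voiceless consonants /p/ and /h/, so it deletes. /epihirhimpurubud/ → ephirhimpurubud.
Rule 2 (intervocalic h-deletion): no segment meets the environment; /ephirhimpurubud/ is unchanged.
Rule 3 (post-nasal voicing): /p/ is a voiceless stop immediately after the nasal /m/, so it voices to [b]. /ephirhimpurubud/ → ephirhimburubud.
Rule 4 (pre-rhotic lowering): /i/ is a high vowel immediately before /r/, so it lowers to [e]. /u/ is a high vowel immediately before /r/, so it lowers to [o]. /ephirhimburubud/ → epherhimborubud.
Rule 5 (final devoicing): /d/ is a voiced stop in word-final position, so it devoices to [t]. /epherhimborubud/ → epherhimborubut.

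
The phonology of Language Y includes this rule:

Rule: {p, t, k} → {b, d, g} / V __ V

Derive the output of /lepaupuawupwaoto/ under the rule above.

lebaubuawupwaodo

/p/ is a voiceless stop between vowels /e/ and /a/, so it voices to [b].
/p/ is a voiceless stop between vowels /u/ and /u/, so it voices to [b].
/t/ is a voiceless stop between vowels /o/ and /o/, so it voices to [d].
Surface form: [lebaubuawupwaodo].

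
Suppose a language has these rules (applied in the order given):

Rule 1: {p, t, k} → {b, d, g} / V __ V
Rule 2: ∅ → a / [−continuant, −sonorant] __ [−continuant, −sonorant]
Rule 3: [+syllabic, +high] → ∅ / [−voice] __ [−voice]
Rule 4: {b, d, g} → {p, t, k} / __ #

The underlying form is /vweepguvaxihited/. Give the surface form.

Rule 1 (intervocalic voicing): /t/ is a voiceless stop between vowels /i/ and /e/, so it voices to [d]. /vweepguvaxihited/ → vweepguvaxihided.
Rule 2 (stop-cluster a-epenthesis): /p/ and /g/ form a stop–stop cluster, so [a] is inserted between them. /vweepguvaxihided/ → vweepaguvaxihided.
Rule 3 (high vowel syncope): /i/ is a high vowel flanked by voiceless consonants /x/ and /h/, so it deletes. /vweepaguvaxihided/ → vweepaguvaxhided.
Rule 4 (final devoicing): /d/ is a voiced stop in word-final position, so it devoices to [t]. /vweepaguvaxhided/ → vweepaguvaxhidet.

vweepaguvaxhidet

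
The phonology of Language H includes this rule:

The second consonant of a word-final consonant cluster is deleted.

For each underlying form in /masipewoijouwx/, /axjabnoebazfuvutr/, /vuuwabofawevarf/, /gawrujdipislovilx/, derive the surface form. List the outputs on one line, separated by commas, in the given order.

masipewoijouw, axjabnoebazfuvut, vuuwabofawevar, gawrujdipislovil

/masipewoijouwx/: /x/ is the second consonant of a word-final cluster /wx/, so it deletes. → [masipewoijouw].
/axjabnoebazfuvutr/: /r/ is the second consonant of a word-final cluster /tr/, so it deletes. → [axjabnoebazfuvut].
/vuuwabofawevarf/: /f/ is the second consonant of a word-final cluster /rf/, so it deletes. → [vuuwabofawevar].
/gawrujdipislovilx/: /x/ is the second consonant of a word-final cluster /lx/, so it deletes. → [gawrujdipislovil].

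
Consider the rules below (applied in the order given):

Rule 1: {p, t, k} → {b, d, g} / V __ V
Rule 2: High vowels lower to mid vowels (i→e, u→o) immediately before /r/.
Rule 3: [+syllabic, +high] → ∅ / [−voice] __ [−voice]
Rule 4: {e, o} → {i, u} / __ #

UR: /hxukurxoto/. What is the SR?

Rule 1 (intervocalic voicing): /k/ is a voiceless stop between vowels /u/ and /u/, so it voices to [g]. /t/ is a voiceless stop between vowels /o/ and /o/, so it voices to [d]. /hxukurxoto/ → hxugurxodo.
Rule 2 (pre-rhotic lowering): /u/ is a high vowel immediately before /r/, so it lowers to [o]. /hxugurxodo/ → hxugorxodo.
Rule 3 (high vowel syncope): no segment meets the environment; /hxugorxodo/ is unchanged.
Rule 4 (final vowel raising): /o/ is a mid vowel in word-final position, so it raises to [u]. /hxugorxodo/ → hxugorxodu.

hxugorxodu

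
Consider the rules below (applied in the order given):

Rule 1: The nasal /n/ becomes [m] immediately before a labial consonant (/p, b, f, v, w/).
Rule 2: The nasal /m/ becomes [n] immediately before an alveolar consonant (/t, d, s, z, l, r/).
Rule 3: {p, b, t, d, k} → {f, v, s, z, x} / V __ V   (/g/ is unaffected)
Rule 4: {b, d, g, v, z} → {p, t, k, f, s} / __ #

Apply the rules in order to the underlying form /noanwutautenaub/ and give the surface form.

noamwusausenaup

Rule 1 (nasal place assimilation): /n/ precedes the labial consonant /w/, so it assimilates in place to [m]. /noanwutautenaub/ → noamwutautenaub.
Rule 2 (nasal place assimilation): no segment meets the environment; /noamwutautenaub/ is unchanged.
Rule 3 (intervocalic spirantization): /t/ is a stop between vowels /u/ and /a/, so it spirantizes to the fricative [s]. /t/ is a stop between vowels /u/ and /e/, so it spirantizes to the fricative [s]. /noamwutautenaub/ → noamwusausenaub.
Rule 4 (final devoicing): /b/ is a voiced obstruent in word-final position, so it devoices to [p]. /noamwusausenaub/ → noamwusausenaup.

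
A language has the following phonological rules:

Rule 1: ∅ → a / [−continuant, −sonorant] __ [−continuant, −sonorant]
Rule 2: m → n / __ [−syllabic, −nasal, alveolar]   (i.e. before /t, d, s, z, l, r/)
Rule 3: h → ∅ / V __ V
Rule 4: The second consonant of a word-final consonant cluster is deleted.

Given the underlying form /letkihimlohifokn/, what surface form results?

Rule 1 (stop-cluster a-epenthesis): /t/ and /k/ form a stop–stop cluster, so [a] is inserted between them. /letkihimlohifokn/ → letakihimlohifokn.
Rule 2 (nasal place assimilation): /m/ precedes the alveolar consonant /l/, so it assimilates in place to [n]. /letakihimlohifokn/ → letakihinlohifokn.
Rule 3 (intervocalic h-deletion): /h/ occurs between vowels /i/ and /i/, so it deletes. /h/ occurs between vowels /o/ and /i/, so it deletes. /letakihinlohifokn/ → letakiinloifokn.
Rule 4 (final cluster simplification): /n/ is the second consonant of a word-final cluster /kn/, so it deletes. /letakiinloifokn/ → letakiinloifok.

letakiinloifok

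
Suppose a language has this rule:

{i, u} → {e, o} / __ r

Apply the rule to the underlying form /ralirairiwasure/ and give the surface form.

/i/ is a high vowel immediately before /r/, so it lowers to [e].
/i/ is a high vowel immediately before /r/, so it lowers to [e].
/u/ is a high vowel immediately before /r/, so it lowers to [o].
Surface form: [raleraeriwasore].

raleraeriwasore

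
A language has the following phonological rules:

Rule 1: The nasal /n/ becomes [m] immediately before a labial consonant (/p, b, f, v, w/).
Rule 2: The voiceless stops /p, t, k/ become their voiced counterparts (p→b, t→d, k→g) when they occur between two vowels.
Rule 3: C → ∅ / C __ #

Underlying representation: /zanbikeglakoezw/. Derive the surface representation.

Rule 1 (nasal place assimilation): /n/ precedes the labial consonant /b/, so it assimilates in place to [m]. /zanbikeglakoezw/ → zambikeglakoezw.
Rule 2 (intervocalic voicing): /k/ is a voiceless stop between vowels /i/ and /e/, so it voices to [g]. /k/ is a voiceless stop between vowels /a/ and /o/, so it voices to [g]. /zambikeglakoezw/ → zambigeglagoezw.
Rule 3 (final cluster simplification): /w/ is the second consonant of a word-final cluster /zw/, so it deletes. /zambigeglagoezw/ → zambigeglagoez.

zambigeglagoez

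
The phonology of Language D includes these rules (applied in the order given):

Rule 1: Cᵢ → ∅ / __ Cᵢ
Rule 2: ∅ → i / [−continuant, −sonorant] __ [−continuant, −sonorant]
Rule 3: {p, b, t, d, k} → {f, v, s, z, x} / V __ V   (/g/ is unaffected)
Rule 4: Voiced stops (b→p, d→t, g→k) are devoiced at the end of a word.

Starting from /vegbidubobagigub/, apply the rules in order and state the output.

vegivizuvovagigup

Rule 1 (degemination): no segment meets the environment; /vegbidubobagigub/ is unchanged.
Rule 2 (stop-cluster i-epenthesis): /g/ and /b/ form a stop–stop cluster, so [i] is inserted between them. /vegbidubobagigub/ → vegibidubobagigub.
Rule 3 (intervocalic spirantization): /b/ is a stop between vowels /i/ and /i/, so it spirantizes to the fricative [v]. /d/ is a stop between vowels /i/ and /u/, so it spirantizes to the fricative [z]. /b/ is a stop between vowels /u/ and /o/, so it spirantizes to the fricative [v]. /b/ is a stop between vowels /o/ and /a/, so it spirantizes to the fricative [v]. /vegibidubobagigub/ → vegivizuvovagigub.
Rule 4 (final devoicing): /b/ is a voiced stop in word-final position, so it devoices to [p]. /vegivizuvovagigub/ → vegivizuvovagigup.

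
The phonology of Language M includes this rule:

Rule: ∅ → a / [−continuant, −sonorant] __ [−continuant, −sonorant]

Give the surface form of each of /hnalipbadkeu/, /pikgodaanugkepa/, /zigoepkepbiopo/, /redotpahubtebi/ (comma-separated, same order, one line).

hnalipabadakeu, pikagodaanugakepa, zigoepakepabiopo, redotapahubatebi

/hnalipbadkeu/: /p/ and /b/ form a stop–stop cluster, so [a] is inserted between them. /d/ and /k/ form a stop–stop cluster, so [a] is inserted between them. → [hnalipabadakeu].
/pikgodaanugkepa/: /k/ and /g/ form a stop–stop cluster, so [a] is inserted between them. /g/ and /k/ form a stop–stop cluster, so [a] is inserted between them. → [pikagodaanugakepa].
/zigoepkepbiopo/: /p/ and /k/ form a stop–stop cluster, so [a] is inserted between them. /p/ and /b/ form a stop–stop cluster, so [a] is inserted between them. → [zigoepakepabiopo].
/redotpahubtebi/: /t/ and /p/ form a stop–stop cluster, so [a] is inserted between them. /b/ and /t/ form a stop–stop cluster, so [a] is inserted between them. → [redotapahubatebi].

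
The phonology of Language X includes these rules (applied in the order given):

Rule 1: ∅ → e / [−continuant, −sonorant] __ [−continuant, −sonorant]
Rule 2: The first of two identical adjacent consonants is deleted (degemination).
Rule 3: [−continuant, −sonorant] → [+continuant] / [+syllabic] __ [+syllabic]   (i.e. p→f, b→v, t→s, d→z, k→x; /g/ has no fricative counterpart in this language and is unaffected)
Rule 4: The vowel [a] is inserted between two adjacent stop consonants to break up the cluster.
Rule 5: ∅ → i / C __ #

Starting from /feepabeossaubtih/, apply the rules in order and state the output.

feefaveosauvesihi

Rule 1 (stop-cluster e-epenthesis): /b/ and /t/ form a stop–stop cluster, so [e] is inserted between them. /feepabeossaubtih/ → feepabeossaubetih.
Rule 2 (degemination): /ss/ is a geminate; the first /s/ deletes. /feepabeossaubetih/ → feepabeosaubetih.
Rule 3 (intervocalic spirantization): /p/ is a stop between vowels /e/ and /a/, so it spirantizes to the fricative [f]. /b/ is a stop between vowels /a/ and /e/, so it spirantizes to the fricative [v]. /b/ is a stop between vowels /u/ and /e/, so it spirantizes to the fricative [v]. /t/ is a stop between vowels /e/ and /i/, so it spirantizes to the fricative [s]. /feepabeosaubetih/ → feefaveosauvesih.
Rule 4 (stop-cluster a-epenthesis): no segment meets the environment; /feefaveosauvesih/ is unchanged.
Rule 5 (final i-epenthesis): the form ends in the consonant /h/, so [i] is inserted word-finally. /feefaveosauvesih/ → feefaveosauvesihi.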